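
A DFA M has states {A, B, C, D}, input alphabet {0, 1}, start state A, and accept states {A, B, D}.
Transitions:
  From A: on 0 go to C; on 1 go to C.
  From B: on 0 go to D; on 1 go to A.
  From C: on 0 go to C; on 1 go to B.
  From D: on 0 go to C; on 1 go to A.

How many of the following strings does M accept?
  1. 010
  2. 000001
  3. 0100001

3

010: accepted
000001: accepted
0100001: accepted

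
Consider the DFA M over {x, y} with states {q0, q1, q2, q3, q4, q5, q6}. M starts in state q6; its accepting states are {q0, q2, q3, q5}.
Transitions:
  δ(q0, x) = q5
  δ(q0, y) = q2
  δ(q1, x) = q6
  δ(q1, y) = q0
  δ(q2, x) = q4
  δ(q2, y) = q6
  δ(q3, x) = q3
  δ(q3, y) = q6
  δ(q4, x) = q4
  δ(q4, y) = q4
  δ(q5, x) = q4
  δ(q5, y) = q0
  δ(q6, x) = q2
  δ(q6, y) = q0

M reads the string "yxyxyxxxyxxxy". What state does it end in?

q4

q6 --y--> q0
q0 --x--> q5
q5 --y--> q0
q0 --x--> q5
q5 --y--> q0
q0 --x--> q5
q5 --x--> q4
q4 --x--> q4
q4 --y--> q4
q4 --x--> q4
q4 --x--> q4
q4 --x--> q4
q4 --y--> q4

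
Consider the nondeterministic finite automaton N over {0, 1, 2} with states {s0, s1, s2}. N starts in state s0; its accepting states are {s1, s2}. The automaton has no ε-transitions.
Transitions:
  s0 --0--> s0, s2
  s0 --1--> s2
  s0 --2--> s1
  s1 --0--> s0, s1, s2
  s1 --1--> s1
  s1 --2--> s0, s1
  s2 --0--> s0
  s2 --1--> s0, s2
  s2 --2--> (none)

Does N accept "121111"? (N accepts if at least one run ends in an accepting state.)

Start: {s0}
read 1: {s2}
read 2: {}
The reachable set is empty and stays empty for the remaining 4 symbols.
Reachable ∩ accepting = {} — empty.

rejected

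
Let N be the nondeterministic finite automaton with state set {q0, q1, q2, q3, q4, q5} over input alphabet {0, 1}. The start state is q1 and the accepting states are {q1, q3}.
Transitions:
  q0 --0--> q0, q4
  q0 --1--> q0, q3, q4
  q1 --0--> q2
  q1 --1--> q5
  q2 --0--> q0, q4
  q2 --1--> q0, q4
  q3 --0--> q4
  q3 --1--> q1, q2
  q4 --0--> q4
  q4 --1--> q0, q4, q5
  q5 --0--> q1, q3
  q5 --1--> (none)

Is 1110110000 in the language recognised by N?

rejected

Start: {q1}
read 1: {q5}
read 1: {}
The reachable set is empty and stays empty for the remaining 8 symbols.
Reachable ∩ accepting = {} — empty.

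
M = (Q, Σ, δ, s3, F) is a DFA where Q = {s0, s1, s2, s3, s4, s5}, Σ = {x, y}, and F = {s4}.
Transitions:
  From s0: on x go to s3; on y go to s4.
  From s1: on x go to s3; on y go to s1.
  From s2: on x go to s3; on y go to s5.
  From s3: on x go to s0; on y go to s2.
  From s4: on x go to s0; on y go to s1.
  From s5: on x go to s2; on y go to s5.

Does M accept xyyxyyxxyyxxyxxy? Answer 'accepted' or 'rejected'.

s3 --x--> s0
s0 --y--> s4
s4 --y--> s1
s1 --x--> s3
s3 --y--> s2
s2 --y--> s5
s5 --x--> s2
s2 --x--> s3
s3 --y--> s2
s2 --y--> s5
s5 --x--> s2
s2 --x--> s3
s3 --y--> s2
s2 --x--> s3
s3 --x--> s0
s0 --y--> s4
End in state s4, which is an accepting state.

accepted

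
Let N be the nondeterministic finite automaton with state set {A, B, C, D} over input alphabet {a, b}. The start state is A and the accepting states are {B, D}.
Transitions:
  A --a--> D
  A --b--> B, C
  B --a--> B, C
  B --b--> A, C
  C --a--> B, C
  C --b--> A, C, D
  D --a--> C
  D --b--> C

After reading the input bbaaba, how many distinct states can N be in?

Start: {A}
read b: {B, C}
read b: {A, C, D}
read a: {B, C, D}
read a: {B, C}
read b: {A, C, D}
read a: {B, C, D}
Final reachable set {B, C, D} has 3 states.

3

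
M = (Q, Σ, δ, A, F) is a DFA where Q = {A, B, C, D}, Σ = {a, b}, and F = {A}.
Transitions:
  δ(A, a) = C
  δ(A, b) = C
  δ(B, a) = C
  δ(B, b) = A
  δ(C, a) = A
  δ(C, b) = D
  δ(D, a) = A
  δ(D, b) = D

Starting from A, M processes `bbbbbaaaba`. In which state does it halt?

A

A --b--> C
C --b--> D
D --b--> D
D --b--> D
D --b--> D
D --a--> A
A --a--> C
C --a--> A
A --b--> C
C --a--> A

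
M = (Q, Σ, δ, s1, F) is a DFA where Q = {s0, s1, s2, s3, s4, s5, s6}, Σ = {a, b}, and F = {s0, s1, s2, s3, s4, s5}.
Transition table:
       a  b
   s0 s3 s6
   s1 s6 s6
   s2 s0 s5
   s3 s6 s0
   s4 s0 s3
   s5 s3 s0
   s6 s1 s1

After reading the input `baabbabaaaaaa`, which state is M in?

s1 --b--> s6
s6 --a--> s1
s1 --a--> s6
s6 --b--> s1
s1 --b--> s6
s6 --a--> s1
s1 --b--> s6
s6 --a--> s1
s1 --a--> s6
s6 --a--> s1
s1 --a--> s6
s6 --a--> s1
s1 --a--> s6

s6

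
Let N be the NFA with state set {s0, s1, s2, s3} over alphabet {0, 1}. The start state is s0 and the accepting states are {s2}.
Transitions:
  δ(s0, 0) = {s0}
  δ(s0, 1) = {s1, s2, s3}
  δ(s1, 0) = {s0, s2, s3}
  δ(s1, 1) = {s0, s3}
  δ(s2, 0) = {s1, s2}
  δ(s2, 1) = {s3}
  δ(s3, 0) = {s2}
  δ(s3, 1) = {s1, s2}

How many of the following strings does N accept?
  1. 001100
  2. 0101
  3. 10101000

001100: accepted
0101: accepted
10101000: accepted

3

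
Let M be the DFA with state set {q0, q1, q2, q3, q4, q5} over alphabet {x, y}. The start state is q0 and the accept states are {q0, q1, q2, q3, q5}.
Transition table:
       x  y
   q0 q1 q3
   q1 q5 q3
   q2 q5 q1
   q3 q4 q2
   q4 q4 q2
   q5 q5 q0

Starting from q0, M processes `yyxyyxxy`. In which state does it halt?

q0 --y--> q3
q3 --y--> q2
q2 --x--> q5
q5 --y--> q0
q0 --y--> q3
q3 --x--> q4
q4 --x--> q4
q4 --y--> q2

q2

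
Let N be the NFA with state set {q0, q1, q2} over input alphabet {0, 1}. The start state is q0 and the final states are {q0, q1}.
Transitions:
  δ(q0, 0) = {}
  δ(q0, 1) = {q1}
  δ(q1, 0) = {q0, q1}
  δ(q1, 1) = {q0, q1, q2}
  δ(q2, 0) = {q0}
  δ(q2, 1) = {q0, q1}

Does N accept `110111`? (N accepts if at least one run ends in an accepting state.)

accepted

Start: {q0}
read 1: {q1}
read 1: {q0, q1, q2}
read 0: {q0, q1}
read 1: {q0, q1, q2}
read 1: {q0, q1, q2}
read 1: {q0, q1, q2}
Reachable ∩ accepting = {q0, q1} — nonempty.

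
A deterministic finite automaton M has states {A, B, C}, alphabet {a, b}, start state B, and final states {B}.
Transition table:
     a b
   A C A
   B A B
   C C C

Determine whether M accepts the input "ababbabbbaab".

B --a--> A
A --b--> A
A --a--> C
C --b--> C
C --b--> C
C --a--> C
C --b--> C
C --b--> C
C --b--> C
C --a--> C
C --a--> C
C --b--> C
End in state C, which is not an accepting state.

rejected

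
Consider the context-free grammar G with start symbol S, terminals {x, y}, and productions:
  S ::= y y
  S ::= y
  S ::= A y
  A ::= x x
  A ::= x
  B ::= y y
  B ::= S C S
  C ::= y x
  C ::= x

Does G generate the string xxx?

no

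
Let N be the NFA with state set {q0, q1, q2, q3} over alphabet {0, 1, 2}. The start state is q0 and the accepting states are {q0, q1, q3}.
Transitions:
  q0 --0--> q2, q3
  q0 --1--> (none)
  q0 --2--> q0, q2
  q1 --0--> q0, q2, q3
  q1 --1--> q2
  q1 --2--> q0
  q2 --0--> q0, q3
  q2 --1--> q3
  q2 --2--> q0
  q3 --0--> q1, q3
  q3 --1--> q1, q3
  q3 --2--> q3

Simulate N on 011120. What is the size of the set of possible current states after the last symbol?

3

Start: {q0}
read 0: {q2, q3}
read 1: {q1, q3}
read 1: {q1, q2, q3}
read 1: {q1, q2, q3}
read 2: {q0, q3}
read 0: {q1, q2, q3}
Final reachable set {q1, q2, q3} has 3 states.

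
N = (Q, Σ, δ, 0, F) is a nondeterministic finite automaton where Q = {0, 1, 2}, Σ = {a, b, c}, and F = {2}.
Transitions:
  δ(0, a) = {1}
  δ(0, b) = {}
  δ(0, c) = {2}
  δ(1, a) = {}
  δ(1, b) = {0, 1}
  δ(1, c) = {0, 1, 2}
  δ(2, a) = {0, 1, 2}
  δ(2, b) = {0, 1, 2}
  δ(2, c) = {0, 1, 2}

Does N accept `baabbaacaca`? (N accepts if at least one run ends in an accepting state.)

rejected

Start: {0}
read b: {}
The reachable set is empty and stays empty for the remaining 10 symbols.
Reachable ∩ accepting = {} — empty.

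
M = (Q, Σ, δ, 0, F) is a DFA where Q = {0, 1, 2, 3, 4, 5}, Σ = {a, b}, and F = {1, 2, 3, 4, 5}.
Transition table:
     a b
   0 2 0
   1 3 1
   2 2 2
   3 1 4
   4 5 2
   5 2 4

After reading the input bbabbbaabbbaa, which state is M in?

2

0 --b--> 0
0 --b--> 0
0 --a--> 2
2 --b--> 2
2 --b--> 2
2 --b--> 2
2 --a--> 2
2 --a--> 2
2 --b--> 2
2 --b--> 2
2 --b--> 2
2 --a--> 2
2 --a--> 2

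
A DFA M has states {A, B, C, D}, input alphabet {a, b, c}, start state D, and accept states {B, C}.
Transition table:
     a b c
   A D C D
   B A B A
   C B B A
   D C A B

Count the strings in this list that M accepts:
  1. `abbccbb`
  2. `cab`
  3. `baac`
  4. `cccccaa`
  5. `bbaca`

`abbccbb`: accepted
`cab`: accepted
`baac`: rejected
`cccccaa`: accepted
`bbaca`: rejected

3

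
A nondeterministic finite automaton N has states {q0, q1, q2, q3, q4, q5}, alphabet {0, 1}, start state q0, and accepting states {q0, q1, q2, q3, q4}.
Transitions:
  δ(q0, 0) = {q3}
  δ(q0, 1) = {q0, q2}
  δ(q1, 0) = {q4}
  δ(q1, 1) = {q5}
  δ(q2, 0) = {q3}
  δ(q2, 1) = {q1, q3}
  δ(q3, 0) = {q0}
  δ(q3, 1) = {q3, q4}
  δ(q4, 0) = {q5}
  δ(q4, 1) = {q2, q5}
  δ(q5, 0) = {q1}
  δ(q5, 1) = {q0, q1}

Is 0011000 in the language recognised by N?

Start: {q0}
read 0: {q3}
read 0: {q0}
read 1: {q0, q2}
read 1: {q0, q1, q2, q3}
read 0: {q0, q3, q4}
read 0: {q0, q3, q5}
read 0: {q0, q1, q3}
Reachable ∩ accepting = {q0, q1, q3} — nonempty.

accepted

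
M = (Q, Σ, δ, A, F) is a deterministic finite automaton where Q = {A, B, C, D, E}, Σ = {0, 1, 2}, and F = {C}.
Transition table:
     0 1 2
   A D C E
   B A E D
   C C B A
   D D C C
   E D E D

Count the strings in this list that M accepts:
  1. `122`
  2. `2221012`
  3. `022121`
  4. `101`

`122`: rejected
`2221012`: rejected
`022121`: accepted
`101`: rejected

1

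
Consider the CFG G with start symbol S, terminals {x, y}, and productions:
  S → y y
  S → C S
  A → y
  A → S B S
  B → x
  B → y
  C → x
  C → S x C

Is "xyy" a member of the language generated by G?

yes

S ⇒ CS ⇒ xS ⇒ xyy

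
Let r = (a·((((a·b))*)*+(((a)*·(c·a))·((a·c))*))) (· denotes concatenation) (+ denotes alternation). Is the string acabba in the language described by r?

no

No split of acabba into u·v has a matching u and ((((a·b))*)*+(((a)*·(c·a))·((a·c))*)) matching v.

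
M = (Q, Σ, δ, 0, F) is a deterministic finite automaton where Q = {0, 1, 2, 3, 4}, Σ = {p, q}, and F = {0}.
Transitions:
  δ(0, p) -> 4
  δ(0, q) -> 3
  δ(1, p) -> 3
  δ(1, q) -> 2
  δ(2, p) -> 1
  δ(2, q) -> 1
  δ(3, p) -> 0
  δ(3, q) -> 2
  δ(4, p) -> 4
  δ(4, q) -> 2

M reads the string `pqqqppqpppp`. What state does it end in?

4

0 --p--> 4
4 --q--> 2
2 --q--> 1
1 --q--> 2
2 --p--> 1
1 --p--> 3
3 --q--> 2
2 --p--> 1
1 --p--> 3
3 --p--> 0
0 --p--> 4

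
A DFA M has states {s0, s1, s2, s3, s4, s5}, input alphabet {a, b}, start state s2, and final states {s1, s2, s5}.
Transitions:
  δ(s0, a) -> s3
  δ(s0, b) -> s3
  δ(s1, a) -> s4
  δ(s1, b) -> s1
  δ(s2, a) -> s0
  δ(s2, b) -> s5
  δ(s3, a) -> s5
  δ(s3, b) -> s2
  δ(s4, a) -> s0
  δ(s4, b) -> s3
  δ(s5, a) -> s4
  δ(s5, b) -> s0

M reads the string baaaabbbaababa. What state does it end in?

s2 --b--> s5
s5 --a--> s4
s4 --a--> s0
s0 --a--> s3
s3 --a--> s5
s5 --b--> s0
s0 --b--> s3
s3 --b--> s2
s2 --a--> s0
s0 --a--> s3
s3 --b--> s2
s2 --a--> s0
s0 --b--> s3
s3 --a--> s5

s5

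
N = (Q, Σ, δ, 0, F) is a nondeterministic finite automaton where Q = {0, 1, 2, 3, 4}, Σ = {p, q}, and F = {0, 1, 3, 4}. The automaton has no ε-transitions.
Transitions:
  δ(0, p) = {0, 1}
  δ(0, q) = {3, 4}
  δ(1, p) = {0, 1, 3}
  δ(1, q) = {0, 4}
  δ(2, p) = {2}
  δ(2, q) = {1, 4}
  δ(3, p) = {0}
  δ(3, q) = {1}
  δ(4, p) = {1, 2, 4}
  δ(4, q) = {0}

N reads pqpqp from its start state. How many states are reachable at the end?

Start: {0}
read p: {0, 1}
read q: {0, 3, 4}
read p: {0, 1, 2, 4}
read q: {0, 1, 3, 4}
read p: {0, 1, 2, 3, 4}
Final reachable set {0, 1, 2, 3, 4} has 5 states.

5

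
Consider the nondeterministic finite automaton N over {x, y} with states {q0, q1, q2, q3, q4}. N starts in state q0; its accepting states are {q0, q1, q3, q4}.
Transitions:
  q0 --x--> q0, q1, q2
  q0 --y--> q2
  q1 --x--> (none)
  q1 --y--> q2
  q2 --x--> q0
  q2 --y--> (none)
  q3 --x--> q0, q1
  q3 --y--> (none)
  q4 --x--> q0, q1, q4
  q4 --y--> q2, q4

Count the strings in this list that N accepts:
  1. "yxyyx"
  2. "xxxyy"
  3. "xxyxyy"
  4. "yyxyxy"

0

"yxyyx": rejected
"xxxyy": rejected
"xxyxyy": rejected
"yyxyxy": rejected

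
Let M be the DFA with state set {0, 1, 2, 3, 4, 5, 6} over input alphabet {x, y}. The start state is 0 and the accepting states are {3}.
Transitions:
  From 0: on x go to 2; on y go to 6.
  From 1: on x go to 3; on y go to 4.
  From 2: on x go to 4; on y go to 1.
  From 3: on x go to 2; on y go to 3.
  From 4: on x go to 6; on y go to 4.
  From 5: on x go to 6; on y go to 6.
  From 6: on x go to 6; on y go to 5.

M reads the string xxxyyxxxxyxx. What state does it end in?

6

0 --x--> 2
2 --x--> 4
4 --x--> 6
6 --y--> 5
5 --y--> 6
6 --x--> 6
6 --x--> 6
6 --x--> 6
6 --x--> 6
6 --y--> 5
5 --x--> 6
6 --x--> 6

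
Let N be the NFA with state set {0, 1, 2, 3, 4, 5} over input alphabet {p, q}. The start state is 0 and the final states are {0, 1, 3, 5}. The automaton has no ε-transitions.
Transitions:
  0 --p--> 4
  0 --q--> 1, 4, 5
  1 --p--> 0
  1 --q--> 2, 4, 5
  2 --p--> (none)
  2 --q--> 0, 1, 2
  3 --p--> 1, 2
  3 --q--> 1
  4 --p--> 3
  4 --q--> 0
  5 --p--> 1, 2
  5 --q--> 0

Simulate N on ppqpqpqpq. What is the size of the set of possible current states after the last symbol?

Start: {0}
read p: {4}
read p: {3}
read q: {1}
read p: {0}
read q: {1, 4, 5}
read p: {0, 1, 2, 3}
read q: {0, 1, 2, 4, 5}
read p: {0, 1, 2, 3, 4}
read q: {0, 1, 2, 4, 5}
Final reachable set {0, 1, 2, 4, 5} has 5 states.

5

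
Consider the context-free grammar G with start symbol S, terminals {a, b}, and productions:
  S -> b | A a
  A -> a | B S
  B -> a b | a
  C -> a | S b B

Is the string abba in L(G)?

yes

S ⇒ Aa ⇒ BSa ⇒ abSa ⇒ abba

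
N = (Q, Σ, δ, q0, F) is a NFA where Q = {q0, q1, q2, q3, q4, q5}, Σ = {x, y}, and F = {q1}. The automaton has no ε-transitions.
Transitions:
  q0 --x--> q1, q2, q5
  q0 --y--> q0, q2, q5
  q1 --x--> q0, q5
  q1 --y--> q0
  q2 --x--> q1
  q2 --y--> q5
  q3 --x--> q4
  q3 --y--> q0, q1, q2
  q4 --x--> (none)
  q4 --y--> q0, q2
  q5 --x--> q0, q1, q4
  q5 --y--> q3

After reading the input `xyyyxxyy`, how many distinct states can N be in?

Start: {q0}
read x: {q1, q2, q5}
read y: {q0, q3, q5}
read y: {q0, q1, q2, q3, q5}
read y: {q0, q1, q2, q3, q5}
read x: {q0, q1, q2, q4, q5}
read x: {q0, q1, q2, q4, q5}
read y: {q0, q2, q3, q5}
read y: {q0, q1, q2, q3, q5}
Final reachable set {q0, q1, q2, q3, q5} has 5 states.

5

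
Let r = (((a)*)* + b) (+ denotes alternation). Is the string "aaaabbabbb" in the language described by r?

no

Neither ((a)*)* nor b matches aaaabbabbb.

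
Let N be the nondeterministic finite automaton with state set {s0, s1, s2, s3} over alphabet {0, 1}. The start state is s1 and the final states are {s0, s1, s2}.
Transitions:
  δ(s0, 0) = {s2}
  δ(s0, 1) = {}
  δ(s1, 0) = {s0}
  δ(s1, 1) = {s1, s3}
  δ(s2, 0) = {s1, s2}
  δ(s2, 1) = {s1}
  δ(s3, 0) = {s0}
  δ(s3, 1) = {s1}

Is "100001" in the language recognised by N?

accepted

Start: {s1}
read 1: {s1, s3}
read 0: {s0}
read 0: {s2}
read 0: {s1, s2}
read 0: {s0, s1, s2}
read 1: {s1, s3}
Reachable ∩ accepting = {s1} — nonempty.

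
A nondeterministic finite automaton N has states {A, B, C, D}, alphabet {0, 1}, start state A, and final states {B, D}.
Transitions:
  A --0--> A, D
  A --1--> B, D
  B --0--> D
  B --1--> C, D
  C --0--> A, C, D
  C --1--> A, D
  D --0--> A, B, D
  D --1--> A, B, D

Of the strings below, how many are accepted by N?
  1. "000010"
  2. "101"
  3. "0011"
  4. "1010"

4

"000010": accepted
"101": accepted
"0011": accepted
"1010": accepted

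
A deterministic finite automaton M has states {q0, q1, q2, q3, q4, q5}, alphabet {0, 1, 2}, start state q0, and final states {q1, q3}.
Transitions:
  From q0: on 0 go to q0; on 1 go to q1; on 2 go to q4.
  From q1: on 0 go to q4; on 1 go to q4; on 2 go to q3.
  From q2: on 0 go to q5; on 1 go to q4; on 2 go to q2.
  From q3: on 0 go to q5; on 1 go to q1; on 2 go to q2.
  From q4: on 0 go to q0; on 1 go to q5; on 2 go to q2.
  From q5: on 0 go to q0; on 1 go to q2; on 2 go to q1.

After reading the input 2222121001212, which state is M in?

q0 --2--> q4
q4 --2--> q2
q2 --2--> q2
q2 --2--> q2
q2 --1--> q4
q4 --2--> q2
q2 --1--> q4
q4 --0--> q0
q0 --0--> q0
q0 --1--> q1
q1 --2--> q3
q3 --1--> q1
q1 --2--> q3

q3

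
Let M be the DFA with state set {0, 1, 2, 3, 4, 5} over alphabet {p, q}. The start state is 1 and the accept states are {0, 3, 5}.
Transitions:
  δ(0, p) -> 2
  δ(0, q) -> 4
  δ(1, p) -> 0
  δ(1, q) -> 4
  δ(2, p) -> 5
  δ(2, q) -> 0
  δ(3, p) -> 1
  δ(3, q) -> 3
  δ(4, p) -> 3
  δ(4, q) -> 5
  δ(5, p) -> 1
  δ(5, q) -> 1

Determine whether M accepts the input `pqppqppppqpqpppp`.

1 --p--> 0
0 --q--> 4
4 --p--> 3
3 --p--> 1
1 --q--> 4
4 --p--> 3
3 --p--> 1
1 --p--> 0
0 --p--> 2
2 --q--> 0
0 --p--> 2
2 --q--> 0
0 --p--> 2
2 --p--> 5
5 --p--> 1
1 --p--> 0
End in state 0, which is an accepting state.

accepted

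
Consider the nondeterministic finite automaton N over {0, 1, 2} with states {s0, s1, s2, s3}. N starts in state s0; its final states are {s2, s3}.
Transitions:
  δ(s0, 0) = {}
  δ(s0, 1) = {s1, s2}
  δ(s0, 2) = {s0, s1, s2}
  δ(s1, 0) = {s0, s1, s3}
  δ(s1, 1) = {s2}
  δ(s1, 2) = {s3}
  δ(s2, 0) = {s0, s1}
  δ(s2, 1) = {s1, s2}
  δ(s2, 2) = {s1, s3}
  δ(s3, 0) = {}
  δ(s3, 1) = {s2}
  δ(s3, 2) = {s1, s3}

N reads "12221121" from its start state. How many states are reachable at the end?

Start: {s0}
read 1: {s1, s2}
read 2: {s1, s3}
read 2: {s1, s3}
read 2: {s1, s3}
read 1: {s2}
read 1: {s1, s2}
read 2: {s1, s3}
read 1: {s2}
Final reachable set {s2} has 1 state.

1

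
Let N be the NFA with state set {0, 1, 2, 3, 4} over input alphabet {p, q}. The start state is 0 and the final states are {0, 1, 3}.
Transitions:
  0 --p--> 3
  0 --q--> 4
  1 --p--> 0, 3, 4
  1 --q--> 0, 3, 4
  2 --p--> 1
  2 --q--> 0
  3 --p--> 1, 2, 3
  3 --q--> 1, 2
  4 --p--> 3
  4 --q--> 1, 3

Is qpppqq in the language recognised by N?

Start: {0}
read q: {4}
read p: {3}
read p: {1, 2, 3}
read p: {0, 1, 2, 3, 4}
read q: {0, 1, 2, 3, 4}
read q: {0, 1, 2, 3, 4}
Reachable ∩ accepting = {0, 1, 3} — nonempty.

accepted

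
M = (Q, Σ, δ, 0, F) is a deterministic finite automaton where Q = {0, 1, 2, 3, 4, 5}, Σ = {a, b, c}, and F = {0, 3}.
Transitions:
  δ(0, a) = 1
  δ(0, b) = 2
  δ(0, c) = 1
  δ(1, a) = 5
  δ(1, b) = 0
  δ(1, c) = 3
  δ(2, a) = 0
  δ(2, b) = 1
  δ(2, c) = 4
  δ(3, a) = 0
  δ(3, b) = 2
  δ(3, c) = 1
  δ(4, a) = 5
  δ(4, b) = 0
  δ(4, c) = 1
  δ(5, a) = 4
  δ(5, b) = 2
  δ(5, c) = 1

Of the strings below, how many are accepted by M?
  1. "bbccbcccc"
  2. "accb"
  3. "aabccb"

"bbccbcccc": accepted
"accb": accepted
"aabccb": accepted

3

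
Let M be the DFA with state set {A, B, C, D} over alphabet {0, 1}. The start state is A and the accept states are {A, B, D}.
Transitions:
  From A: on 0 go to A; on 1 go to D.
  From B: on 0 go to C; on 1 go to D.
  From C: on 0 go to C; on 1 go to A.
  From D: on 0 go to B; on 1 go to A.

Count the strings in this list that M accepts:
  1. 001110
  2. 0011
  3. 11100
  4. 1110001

001110: accepted
0011: accepted
11100: rejected
1110001: accepted

3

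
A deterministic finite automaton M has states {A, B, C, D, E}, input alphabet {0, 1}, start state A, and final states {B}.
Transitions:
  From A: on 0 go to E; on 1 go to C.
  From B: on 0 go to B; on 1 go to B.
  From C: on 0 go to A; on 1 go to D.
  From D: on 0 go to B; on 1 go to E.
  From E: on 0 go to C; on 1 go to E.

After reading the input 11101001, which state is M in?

B

A --1--> C
C --1--> D
D --1--> E
E --0--> C
C --1--> D
D --0--> B
B --0--> B
B --1--> B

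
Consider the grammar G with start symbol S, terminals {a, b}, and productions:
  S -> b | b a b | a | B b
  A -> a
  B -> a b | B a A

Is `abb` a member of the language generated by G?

S ⇒ Bb ⇒ abb

yes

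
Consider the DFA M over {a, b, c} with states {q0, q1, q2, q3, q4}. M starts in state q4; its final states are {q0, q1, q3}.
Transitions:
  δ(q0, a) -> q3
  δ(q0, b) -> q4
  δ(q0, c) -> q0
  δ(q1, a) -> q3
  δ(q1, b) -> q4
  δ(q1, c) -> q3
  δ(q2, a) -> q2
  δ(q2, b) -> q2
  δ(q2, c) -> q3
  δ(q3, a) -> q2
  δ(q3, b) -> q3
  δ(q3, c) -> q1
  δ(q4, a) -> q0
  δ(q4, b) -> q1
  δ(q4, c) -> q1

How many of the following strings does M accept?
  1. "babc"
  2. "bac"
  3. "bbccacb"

3

"babc": accepted
"bac": accepted
"bbccacb": accepted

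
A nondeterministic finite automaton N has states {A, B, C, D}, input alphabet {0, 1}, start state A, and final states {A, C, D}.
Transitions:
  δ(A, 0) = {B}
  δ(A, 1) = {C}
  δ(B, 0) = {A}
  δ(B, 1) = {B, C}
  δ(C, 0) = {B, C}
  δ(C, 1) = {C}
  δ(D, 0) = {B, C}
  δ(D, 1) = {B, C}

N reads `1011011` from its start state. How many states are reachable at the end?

Start: {A}
read 1: {C}
read 0: {B, C}
read 1: {B, C}
read 1: {B, C}
read 0: {A, B, C}
read 1: {B, C}
read 1: {B, C}
Final reachable set {B, C} has 2 states.

2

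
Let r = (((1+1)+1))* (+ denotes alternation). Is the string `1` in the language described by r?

yes

Split into 1 piece 1; each matches ((1+1)+1).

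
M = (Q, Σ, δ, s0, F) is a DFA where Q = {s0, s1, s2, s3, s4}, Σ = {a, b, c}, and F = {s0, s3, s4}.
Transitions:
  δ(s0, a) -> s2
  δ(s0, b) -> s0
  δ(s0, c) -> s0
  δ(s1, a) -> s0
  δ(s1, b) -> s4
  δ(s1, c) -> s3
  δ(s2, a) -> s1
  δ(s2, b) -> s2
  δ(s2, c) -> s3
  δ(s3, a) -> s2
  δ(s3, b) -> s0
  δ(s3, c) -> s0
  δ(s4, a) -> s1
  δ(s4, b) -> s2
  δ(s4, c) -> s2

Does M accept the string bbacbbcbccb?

accepted

s0 --b--> s0
s0 --b--> s0
s0 --a--> s2
s2 --c--> s3
s3 --b--> s0
s0 --b--> s0
s0 --c--> s0
s0 --b--> s0
s0 --c--> s0
s0 --c--> s0
s0 --b--> s0
End in state s0, which is an accepting state.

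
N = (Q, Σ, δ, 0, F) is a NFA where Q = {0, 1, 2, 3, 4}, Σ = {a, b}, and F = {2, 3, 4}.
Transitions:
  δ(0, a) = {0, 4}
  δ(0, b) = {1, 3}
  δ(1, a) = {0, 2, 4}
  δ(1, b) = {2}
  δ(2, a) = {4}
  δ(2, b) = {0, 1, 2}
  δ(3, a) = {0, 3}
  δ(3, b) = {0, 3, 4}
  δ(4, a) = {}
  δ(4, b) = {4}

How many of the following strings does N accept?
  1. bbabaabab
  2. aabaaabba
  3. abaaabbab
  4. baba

bbabaabab: accepted
aabaaabba: accepted
abaaabbab: accepted
baba: accepted

4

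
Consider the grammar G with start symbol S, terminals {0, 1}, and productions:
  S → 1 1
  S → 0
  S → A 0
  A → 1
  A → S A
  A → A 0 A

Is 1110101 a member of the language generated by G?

no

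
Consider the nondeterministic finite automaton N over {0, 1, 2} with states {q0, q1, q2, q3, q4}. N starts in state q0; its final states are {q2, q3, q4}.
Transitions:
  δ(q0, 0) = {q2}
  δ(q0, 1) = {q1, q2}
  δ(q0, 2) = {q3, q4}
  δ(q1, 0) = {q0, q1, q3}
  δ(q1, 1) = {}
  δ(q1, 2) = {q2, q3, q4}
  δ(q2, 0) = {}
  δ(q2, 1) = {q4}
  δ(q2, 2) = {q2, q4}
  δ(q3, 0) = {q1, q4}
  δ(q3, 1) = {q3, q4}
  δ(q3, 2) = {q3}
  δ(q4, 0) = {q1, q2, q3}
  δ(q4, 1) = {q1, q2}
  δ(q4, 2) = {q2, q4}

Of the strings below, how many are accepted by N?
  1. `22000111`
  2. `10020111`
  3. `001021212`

`22000111`: accepted
`10020111`: accepted
`001021212`: rejected

2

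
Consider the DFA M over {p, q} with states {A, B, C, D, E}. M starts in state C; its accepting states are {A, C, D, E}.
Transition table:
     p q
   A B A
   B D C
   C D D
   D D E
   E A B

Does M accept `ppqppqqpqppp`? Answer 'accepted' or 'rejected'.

accepted

C --p--> D
D --p--> D
D --q--> E
E --p--> A
A --p--> B
B --q--> C
C --q--> D
D --p--> D
D --q--> E
E --p--> A
A --p--> B
B --p--> D
End in state D, which is an accepting state.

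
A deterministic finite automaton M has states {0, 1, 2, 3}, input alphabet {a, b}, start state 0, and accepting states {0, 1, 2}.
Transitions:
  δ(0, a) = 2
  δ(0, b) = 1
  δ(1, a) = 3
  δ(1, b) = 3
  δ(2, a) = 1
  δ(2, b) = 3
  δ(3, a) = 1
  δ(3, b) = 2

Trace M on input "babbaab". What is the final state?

0 --b--> 1
1 --a--> 3
3 --b--> 2
2 --b--> 3
3 --a--> 1
1 --a--> 3
3 --b--> 2

2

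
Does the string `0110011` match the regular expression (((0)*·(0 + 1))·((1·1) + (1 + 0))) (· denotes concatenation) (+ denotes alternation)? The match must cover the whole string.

no

No split of 0110011 into u·v has ((0)*·(0+1)) matching u and ((1·1)+(1+0)) matching v.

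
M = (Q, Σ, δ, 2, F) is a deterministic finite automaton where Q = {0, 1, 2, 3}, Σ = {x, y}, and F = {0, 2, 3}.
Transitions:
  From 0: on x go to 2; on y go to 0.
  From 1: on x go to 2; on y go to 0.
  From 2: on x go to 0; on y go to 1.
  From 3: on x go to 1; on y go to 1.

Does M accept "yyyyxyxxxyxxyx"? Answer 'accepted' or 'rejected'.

accepted

2 --y--> 1
1 --y--> 0
0 --y--> 0
0 --y--> 0
0 --x--> 2
2 --y--> 1
1 --x--> 2
2 --x--> 0
0 --x--> 2
2 --y--> 1
1 --x--> 2
2 --x--> 0
0 --y--> 0
0 --x--> 2
End in state 2, which is an accepting state.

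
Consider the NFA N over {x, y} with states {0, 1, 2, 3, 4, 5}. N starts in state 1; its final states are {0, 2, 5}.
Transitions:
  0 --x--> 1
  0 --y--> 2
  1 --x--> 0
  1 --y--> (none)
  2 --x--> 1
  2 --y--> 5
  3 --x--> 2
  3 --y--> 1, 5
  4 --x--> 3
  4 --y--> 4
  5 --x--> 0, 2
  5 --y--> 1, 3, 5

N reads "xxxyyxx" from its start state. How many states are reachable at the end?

1

Start: {1}
read x: {0}
read x: {1}
read x: {0}
read y: {2}
read y: {5}
read x: {0, 2}
read x: {1}
Final reachable set {1} has 1 state.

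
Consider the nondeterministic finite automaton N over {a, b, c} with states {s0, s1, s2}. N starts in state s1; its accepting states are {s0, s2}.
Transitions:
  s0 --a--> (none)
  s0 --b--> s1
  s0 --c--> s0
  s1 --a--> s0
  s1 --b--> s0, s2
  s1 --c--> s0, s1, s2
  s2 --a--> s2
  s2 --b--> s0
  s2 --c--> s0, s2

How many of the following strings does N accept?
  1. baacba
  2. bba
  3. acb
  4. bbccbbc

baacba: accepted
bba: accepted
acb: rejected
bbccbbc: accepted

3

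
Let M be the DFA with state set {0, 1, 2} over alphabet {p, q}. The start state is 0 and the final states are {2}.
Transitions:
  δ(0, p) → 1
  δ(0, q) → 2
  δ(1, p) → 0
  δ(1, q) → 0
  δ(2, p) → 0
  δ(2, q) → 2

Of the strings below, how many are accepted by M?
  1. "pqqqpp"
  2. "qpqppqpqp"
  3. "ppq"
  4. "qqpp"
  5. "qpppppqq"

"pqqqpp": rejected
"qpqppqpqp": rejected
"ppq": accepted
"qqpp": rejected
"qpppppqq": accepted

2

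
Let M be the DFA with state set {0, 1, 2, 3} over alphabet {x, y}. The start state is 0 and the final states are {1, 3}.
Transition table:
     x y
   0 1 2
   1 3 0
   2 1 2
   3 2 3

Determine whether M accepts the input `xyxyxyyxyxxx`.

0 --x--> 1
1 --y--> 0
0 --x--> 1
1 --y--> 0
0 --x--> 1
1 --y--> 0
0 --y--> 2
2 --x--> 1
1 --y--> 0
0 --x--> 1
1 --x--> 3
3 --x--> 2
End in state 2, which is not an accepting state.

rejected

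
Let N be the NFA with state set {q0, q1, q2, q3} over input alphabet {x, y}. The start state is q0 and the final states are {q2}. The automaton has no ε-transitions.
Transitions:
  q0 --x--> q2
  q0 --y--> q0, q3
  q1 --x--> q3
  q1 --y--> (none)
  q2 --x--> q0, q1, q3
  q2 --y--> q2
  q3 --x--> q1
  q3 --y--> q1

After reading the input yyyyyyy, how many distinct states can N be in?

3

Start: {q0}
read y: {q0, q3}
read y: {q0, q1, q3}
read y: {q0, q1, q3}
read y: {q0, q1, q3}
read y: {q0, q1, q3}
read y: {q0, q1, q3}
read y: {q0, q1, q3}
Final reachable set {q0, q1, q3} has 3 states.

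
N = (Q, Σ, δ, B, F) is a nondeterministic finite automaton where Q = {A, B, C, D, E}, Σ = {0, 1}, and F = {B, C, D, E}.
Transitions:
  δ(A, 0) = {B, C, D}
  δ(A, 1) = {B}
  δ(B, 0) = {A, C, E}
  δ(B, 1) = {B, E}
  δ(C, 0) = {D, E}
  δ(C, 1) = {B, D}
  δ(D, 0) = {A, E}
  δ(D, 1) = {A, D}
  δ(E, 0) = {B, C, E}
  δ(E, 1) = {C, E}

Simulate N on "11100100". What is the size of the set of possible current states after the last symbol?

Start: {B}
read 1: {B, E}
read 1: {B, C, E}
read 1: {B, C, D, E}
read 0: {A, B, C, D, E}
read 0: {A, B, C, D, E}
read 1: {A, B, C, D, E}
read 0: {A, B, C, D, E}
read 0: {A, B, C, D, E}
Final reachable set {A, B, C, D, E} has 5 states.

5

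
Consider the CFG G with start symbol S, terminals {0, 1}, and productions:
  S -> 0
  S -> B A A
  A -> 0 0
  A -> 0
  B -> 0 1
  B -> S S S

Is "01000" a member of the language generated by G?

S ⇒ BAA ⇒ 01AA ⇒ 010A ⇒ 01000

yes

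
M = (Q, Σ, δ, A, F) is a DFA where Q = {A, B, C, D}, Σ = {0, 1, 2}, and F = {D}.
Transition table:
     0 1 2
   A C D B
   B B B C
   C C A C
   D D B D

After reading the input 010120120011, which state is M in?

A --0--> C
C --1--> A
A --0--> C
C --1--> A
A --2--> B
B --0--> B
B --1--> B
B --2--> C
C --0--> C
C --0--> C
C --1--> A
A --1--> D

D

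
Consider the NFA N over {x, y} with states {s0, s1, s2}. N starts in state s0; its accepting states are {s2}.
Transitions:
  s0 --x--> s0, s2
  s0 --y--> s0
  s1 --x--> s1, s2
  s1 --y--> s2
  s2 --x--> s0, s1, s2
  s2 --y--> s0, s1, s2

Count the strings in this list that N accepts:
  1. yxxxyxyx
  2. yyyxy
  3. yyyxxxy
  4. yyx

4

yxxxyxyx: accepted
yyyxy: accepted
yyyxxxy: accepted
yyx: accepted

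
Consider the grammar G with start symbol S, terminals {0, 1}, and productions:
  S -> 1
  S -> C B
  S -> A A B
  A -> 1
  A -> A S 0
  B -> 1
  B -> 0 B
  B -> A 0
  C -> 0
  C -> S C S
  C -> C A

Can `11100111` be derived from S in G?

S ⇒ CB ⇒ SCSB ⇒ AABCSB ⇒ 1ABCSB ⇒ 11BCSB ⇒ 11A0CSB ⇒ 1110CSB ⇒ 1110CASB ⇒ 11100ASB ⇒ 111001SB ⇒ 1110011B ⇒ 11100111

yes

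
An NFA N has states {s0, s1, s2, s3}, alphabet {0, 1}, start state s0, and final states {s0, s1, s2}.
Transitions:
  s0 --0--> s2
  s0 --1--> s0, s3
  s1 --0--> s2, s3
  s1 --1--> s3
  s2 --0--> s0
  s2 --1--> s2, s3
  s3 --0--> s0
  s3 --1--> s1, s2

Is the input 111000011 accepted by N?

accepted

Start: {s0}
read 1: {s0, s3}
read 1: {s0, s1, s2, s3}
read 1: {s0, s1, s2, s3}
read 0: {s0, s2, s3}
read 0: {s0, s2}
read 0: {s0, s2}
read 0: {s0, s2}
read 1: {s0, s2, s3}
read 1: {s0, s1, s2, s3}
Reachable ∩ accepting = {s0, s1, s2} — nonempty.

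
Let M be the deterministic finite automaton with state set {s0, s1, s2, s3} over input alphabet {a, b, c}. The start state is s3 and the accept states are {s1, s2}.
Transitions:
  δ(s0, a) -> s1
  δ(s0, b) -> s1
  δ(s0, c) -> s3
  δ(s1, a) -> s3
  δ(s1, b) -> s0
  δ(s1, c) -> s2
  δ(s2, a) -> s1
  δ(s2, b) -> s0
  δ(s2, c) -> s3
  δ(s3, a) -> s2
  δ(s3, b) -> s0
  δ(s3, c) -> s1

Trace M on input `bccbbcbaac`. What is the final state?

s3 --b--> s0
s0 --c--> s3
s3 --c--> s1
s1 --b--> s0
s0 --b--> s1
s1 --c--> s2
s2 --b--> s0
s0 --a--> s1
s1 --a--> s3
s3 --c--> s1

s1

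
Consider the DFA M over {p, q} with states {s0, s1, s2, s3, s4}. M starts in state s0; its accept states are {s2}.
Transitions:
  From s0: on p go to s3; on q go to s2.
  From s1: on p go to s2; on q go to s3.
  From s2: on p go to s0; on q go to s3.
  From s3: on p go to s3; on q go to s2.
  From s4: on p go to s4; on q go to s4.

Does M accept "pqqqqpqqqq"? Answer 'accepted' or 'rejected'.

s0 --p--> s3
s3 --q--> s2
s2 --q--> s3
s3 --q--> s2
s2 --q--> s3
s3 --p--> s3
s3 --q--> s2
s2 --q--> s3
s3 --q--> s2
s2 --q--> s3
End in state s3, which is not an accepting state.

rejected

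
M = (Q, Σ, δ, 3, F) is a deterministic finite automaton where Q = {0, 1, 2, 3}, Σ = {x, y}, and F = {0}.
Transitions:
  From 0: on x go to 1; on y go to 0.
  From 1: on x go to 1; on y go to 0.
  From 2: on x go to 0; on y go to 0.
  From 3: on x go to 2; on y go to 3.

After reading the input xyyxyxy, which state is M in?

0

3 --x--> 2
2 --y--> 0
0 --y--> 0
0 --x--> 1
1 --y--> 0
0 --x--> 1
1 --y--> 0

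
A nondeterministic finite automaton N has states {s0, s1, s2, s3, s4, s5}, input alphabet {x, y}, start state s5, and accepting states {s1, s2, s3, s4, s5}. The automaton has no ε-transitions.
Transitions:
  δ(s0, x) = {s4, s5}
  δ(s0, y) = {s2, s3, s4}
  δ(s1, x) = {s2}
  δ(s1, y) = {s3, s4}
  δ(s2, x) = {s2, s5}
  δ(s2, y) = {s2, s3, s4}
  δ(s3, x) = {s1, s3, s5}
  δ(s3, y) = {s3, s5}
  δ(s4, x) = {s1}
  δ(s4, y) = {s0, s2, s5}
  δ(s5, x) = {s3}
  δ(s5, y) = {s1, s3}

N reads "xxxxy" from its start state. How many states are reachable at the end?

5

Start: {s5}
read x: {s3}
read x: {s1, s3, s5}
read x: {s1, s2, s3, s5}
read x: {s1, s2, s3, s5}
read y: {s1, s2, s3, s4, s5}
Final reachable set {s1, s2, s3, s4, s5} has 5 states.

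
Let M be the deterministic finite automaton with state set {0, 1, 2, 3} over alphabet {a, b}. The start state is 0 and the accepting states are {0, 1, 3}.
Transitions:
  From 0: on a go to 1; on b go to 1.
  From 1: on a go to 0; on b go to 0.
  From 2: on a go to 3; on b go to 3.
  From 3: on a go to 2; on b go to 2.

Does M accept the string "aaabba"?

0 --a--> 1
1 --a--> 0
0 --a--> 1
1 --b--> 0
0 --b--> 1
1 --a--> 0
End in state 0, which is an accepting state.

accepted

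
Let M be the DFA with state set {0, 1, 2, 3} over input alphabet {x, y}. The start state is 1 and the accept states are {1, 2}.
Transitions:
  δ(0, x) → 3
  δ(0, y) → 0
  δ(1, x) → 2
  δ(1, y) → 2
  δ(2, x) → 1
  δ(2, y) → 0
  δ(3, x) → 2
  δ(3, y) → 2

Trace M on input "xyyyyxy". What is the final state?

2

1 --x--> 2
2 --y--> 0
0 --y--> 0
0 --y--> 0
0 --y--> 0
0 --x--> 3
3 --y--> 2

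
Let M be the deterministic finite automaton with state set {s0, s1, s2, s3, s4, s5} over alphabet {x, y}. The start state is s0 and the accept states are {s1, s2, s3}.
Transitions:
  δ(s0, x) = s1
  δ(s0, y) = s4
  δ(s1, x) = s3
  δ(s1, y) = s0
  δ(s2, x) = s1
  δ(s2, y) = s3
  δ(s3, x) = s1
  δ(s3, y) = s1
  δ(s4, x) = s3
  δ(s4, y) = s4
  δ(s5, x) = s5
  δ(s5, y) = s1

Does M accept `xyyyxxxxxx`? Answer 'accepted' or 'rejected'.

s0 --x--> s1
s1 --y--> s0
s0 --y--> s4
s4 --y--> s4
s4 --x--> s3
s3 --x--> s1
s1 --x--> s3
s3 --x--> s1
s1 --x--> s3
s3 --x--> s1
End in state s1, which is an accepting state.

accepted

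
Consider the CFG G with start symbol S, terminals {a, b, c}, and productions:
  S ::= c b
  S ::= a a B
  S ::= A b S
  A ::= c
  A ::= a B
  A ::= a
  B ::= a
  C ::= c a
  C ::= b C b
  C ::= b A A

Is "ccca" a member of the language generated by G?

no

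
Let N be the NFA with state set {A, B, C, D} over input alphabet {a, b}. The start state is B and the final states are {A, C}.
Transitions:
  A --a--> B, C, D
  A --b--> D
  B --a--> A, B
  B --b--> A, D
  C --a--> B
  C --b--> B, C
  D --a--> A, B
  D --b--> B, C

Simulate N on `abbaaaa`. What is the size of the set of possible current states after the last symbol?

Start: {B}
read a: {A, B}
read b: {A, D}
read b: {B, C, D}
read a: {A, B}
read a: {A, B, C, D}
read a: {A, B, C, D}
read a: {A, B, C, D}
Final reachable set {A, B, C, D} has 4 states.

4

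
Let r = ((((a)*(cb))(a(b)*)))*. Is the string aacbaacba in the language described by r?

Split into 2 pieces aacba · acba; each matches (((a)*(cb))(a(b)*)).

yes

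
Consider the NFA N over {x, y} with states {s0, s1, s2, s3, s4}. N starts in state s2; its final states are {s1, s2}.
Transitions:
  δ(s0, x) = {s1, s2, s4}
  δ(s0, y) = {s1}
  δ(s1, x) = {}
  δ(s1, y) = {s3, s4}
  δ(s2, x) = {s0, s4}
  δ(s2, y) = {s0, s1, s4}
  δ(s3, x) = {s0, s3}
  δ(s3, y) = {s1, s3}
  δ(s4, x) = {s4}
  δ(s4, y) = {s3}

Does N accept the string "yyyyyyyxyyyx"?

Start: {s2}
read y: {s0, s1, s4}
read y: {s1, s3, s4}
read y: {s1, s3, s4}
read y: {s1, s3, s4}
read y: {s1, s3, s4}
read y: {s1, s3, s4}
read y: {s1, s3, s4}
read x: {s0, s3, s4}
read y: {s1, s3}
read y: {s1, s3, s4}
read y: {s1, s3, s4}
read x: {s0, s3, s4}
Reachable ∩ accepting = {} — empty.

rejected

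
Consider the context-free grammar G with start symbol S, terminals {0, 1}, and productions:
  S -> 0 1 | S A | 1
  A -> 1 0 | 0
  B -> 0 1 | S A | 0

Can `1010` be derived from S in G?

yes

S ⇒ SA ⇒ SAA ⇒ 1AA ⇒ 10A ⇒ 1010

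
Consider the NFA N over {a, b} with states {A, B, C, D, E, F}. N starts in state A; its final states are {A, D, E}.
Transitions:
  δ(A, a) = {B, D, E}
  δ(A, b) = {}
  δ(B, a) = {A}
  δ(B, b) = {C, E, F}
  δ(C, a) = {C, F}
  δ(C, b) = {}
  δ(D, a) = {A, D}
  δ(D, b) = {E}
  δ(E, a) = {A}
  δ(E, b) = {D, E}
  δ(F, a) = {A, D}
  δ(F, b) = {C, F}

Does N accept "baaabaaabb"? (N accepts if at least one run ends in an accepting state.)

Start: {A}
read b: {}
The reachable set is empty and stays empty for the remaining 9 symbols.
Reachable ∩ accepting = {} — empty.

rejected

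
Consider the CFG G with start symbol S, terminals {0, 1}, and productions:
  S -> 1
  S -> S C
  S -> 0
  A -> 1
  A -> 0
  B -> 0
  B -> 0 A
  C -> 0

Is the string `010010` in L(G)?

no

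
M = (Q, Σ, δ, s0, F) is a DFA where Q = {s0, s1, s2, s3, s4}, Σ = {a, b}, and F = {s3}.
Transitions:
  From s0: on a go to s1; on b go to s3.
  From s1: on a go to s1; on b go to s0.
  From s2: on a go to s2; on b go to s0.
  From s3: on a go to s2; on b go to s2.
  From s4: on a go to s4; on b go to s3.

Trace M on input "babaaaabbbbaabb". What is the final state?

s3

s0 --b--> s3
s3 --a--> s2
s2 --b--> s0
s0 --a--> s1
s1 --a--> s1
s1 --a--> s1
s1 --a--> s1
s1 --b--> s0
s0 --b--> s3
s3 --b--> s2
s2 --b--> s0
s0 --a--> s1
s1 --a--> s1
s1 --b--> s0
s0 --b--> s3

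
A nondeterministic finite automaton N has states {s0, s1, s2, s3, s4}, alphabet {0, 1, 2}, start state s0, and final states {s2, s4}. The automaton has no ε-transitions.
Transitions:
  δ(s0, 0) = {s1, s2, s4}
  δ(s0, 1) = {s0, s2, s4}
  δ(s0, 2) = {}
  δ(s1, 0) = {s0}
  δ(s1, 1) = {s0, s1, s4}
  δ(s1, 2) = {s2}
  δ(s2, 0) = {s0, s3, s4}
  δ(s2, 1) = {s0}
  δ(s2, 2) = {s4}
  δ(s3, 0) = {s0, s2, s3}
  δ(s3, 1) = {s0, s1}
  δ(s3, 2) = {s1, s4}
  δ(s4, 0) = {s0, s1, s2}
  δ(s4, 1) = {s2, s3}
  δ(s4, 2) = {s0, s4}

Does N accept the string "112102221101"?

Start: {s0}
read 1: {s0, s2, s4}
read 1: {s0, s2, s3, s4}
read 2: {s0, s1, s4}
read 1: {s0, s1, s2, s3, s4}
read 0: {s0, s1, s2, s3, s4}
read 2: {s0, s1, s2, s4}
read 2: {s0, s2, s4}
read 2: {s0, s4}
read 1: {s0, s2, s3, s4}
read 1: {s0, s1, s2, s3, s4}
read 0: {s0, s1, s2, s3, s4}
read 1: {s0, s1, s2, s3, s4}
Reachable ∩ accepting = {s2, s4} — nonempty.

accepted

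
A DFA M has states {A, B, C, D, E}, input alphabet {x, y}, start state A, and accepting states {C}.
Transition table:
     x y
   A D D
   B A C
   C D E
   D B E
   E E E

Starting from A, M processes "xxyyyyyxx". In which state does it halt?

A --x--> D
D --x--> B
B --y--> C
C --y--> E
E --y--> E
E --y--> E
E --y--> E
E --x--> E
E --x--> E

E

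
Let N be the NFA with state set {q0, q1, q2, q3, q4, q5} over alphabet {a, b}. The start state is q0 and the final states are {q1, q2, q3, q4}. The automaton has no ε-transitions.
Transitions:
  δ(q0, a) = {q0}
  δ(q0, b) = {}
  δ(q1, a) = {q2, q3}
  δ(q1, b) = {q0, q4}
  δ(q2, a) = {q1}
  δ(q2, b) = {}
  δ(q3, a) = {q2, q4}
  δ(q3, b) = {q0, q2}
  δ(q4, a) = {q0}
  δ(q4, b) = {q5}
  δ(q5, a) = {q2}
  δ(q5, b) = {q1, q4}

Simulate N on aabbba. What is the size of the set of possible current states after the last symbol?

0

Start: {q0}
read a: {q0}
read a: {q0}
read b: {}
The reachable set is empty and stays empty for the remaining 3 symbols.
Final reachable set {} has 0 states.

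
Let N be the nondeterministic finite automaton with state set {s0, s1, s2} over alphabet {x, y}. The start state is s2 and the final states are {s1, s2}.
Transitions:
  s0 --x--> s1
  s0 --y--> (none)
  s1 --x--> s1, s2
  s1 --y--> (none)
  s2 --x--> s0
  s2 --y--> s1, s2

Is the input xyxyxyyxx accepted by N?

Start: {s2}
read x: {s0}
read y: {}
The reachable set is empty and stays empty for the remaining 7 symbols.
Reachable ∩ accepting = {} — empty.

rejected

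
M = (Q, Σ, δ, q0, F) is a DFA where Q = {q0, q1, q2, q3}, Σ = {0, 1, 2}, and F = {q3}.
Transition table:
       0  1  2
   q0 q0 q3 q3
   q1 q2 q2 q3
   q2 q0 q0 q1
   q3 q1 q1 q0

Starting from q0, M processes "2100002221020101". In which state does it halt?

q0 --2--> q3
q3 --1--> q1
q1 --0--> q2
q2 --0--> q0
q0 --0--> q0
q0 --0--> q0
q0 --2--> q3
q3 --2--> q0
q0 --2--> q3
q3 --1--> q1
q1 --0--> q2
q2 --2--> q1
q1 --0--> q2
q2 --1--> q0
q0 --0--> q0
q0 --1--> q3

q3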